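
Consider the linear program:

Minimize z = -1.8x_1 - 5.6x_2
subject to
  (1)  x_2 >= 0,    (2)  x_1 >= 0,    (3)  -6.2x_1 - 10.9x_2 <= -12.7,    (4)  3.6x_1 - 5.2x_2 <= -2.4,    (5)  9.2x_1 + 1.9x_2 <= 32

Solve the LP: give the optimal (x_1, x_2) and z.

x_1 = 0, x_2 = 320/19, minimum z = -1792/19

At the optimal vertex, x_1 = 0 and 9.2x_1 + 1.9x_2 = 32.
Solving simultaneously gives x_1 = 0, x_2 = 320/19.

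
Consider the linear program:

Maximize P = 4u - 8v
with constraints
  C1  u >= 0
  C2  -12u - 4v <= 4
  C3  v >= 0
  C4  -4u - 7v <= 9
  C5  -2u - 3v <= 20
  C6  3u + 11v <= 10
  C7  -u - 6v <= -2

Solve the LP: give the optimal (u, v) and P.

Feasible corners and P = 4u - 8v:
  (0, 10/11) → P = -80/11
  (0, 1/3) → P = -8/3
  (10/3, 0) → P = 40/3
  (2, 0) → P = 8

u = 10/3, v = 0, maximum P = 40/3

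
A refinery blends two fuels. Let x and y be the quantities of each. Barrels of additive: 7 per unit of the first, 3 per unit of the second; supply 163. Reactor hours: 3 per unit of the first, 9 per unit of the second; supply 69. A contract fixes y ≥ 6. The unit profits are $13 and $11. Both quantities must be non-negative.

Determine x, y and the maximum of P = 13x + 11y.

x = 5, y = 6, maximum P = 131

The optimum lies where 3x + 9y = 69 and y = 6.
Solving simultaneously gives x = 5, y = 6.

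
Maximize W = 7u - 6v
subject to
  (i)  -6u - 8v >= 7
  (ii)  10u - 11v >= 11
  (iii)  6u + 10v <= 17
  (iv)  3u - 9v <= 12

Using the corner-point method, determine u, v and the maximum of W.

u = 11/26, v = -31/26, maximum W = 263/26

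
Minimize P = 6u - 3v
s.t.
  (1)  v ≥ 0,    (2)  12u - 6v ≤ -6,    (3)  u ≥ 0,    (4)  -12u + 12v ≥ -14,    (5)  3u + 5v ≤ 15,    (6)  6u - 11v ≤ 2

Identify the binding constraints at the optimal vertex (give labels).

(3) and (5)

Feasible corners and P = 6u - 3v:
  (0, 1) → P = -3
  (10/13, 33/13) → P = -3
  (0, 3) → P = -9

The minimum is at (0, 3). Substituting into each constraint, equality holds for (3) and (5); the remaining constraints have slack.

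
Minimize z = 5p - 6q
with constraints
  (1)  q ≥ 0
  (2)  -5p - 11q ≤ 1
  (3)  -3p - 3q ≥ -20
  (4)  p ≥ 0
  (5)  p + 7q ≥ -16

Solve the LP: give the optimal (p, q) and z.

p = 0, q = 20/3, minimum z = -40

Vertices and z = 5p - 6q:
  (20/3, 0) → z = 100/3
  (0, 0) → z = 0
  (0, 20/3) → z = -40

At the optimal vertex, -3p - 3q = -20 and p = 0.
Solving simultaneously gives p = 0, q = 20/3.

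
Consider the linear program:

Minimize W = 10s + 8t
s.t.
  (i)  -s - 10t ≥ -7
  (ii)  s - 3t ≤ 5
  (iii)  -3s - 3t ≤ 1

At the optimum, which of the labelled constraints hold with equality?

Corner points and W = 10s + 8t:
  (71/13, 2/13) → W = 726/13
  (-31/27, 22/27) → W = -134/27
  (1, -4/3) → W = -2/3

The minimum is at (-31/27, 22/27). Substituting into each constraint, equality holds for (i) and (iii); the remaining constraints have slack.

(i) and (iii)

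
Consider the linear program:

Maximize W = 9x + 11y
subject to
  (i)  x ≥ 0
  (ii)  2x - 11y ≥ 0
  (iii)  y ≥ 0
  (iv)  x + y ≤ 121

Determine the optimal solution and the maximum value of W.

Vertices and W = 9x + 11y:
  (0, 0) → W = 0
  (1331/13, 242/13) → W = 14641/13
  (121, 0) → W = 1089

At the optimal vertex, 2x - 11y = 0 and x + y = 121.
Solving simultaneously gives x = 1331/13, y = 242/13.

x = 1331/13, y = 242/13, maximum W = 14641/13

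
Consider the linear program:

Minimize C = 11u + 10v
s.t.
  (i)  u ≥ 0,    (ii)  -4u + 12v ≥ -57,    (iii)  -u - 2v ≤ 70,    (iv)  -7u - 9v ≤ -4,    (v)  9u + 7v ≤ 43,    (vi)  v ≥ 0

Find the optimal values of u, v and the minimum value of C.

u = 0, v = 4/9, minimum C = 40/9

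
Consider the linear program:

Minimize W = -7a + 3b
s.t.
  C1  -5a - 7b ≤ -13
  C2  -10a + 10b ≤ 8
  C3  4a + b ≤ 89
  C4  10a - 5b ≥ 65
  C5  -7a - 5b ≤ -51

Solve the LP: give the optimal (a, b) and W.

Feasible corners and W = -7a + 3b:
  (610/23, -393/23) → W = -5449/23
  (73/6, -41/6) → W = -317/3
  (441/25, 461/25) → W = -1704/25
  (69/5, 73/5) → W = -264/5
  (116/17, 11/17) → W = -779/17

At the optimal vertex, -5a - 7b = -13 and 4a + b = 89.
Solving simultaneously gives a = 610/23, b = -393/23.

a = 610/23, b = -393/23, minimum W = -5449/23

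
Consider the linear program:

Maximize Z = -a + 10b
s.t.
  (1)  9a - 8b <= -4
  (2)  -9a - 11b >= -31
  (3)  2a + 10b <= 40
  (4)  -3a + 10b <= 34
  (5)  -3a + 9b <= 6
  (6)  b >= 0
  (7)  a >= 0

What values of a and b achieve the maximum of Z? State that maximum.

The optimum lies where 9a - 8b = -4 and -3a + 9b = 6.
Solving simultaneously gives a = 4/19, b = 14/19.

a = 4/19, b = 14/19, maximum Z = 136/19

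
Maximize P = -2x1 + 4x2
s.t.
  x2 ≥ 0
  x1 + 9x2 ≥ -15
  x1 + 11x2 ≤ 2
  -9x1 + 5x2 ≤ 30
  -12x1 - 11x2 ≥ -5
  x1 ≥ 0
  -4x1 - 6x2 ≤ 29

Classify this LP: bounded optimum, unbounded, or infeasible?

Feasible corners and P = -2x1 + 4x2:
  (5/12, 0) → P = -5/6
  (0, 0) → P = 0
  (3/11, 19/121) → P = 10/121
  (0, 2/11) → P = 8/11
The feasible region has finitely many vertices and no improving ray; the maximum is 8/11 at (0, 2/11).

bounded optimum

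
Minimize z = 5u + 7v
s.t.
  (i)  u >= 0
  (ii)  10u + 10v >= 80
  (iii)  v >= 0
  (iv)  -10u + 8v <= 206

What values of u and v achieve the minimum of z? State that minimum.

u = 8, v = 0, minimum z = 40

Feasible corners and z = 5u + 7v:
  (0, 8) → z = 56
  (0, 103/4) → z = 721/4
  (8, 0) → z = 40
The feasible region is unbounded (it extends along (4, 5), (1, 0)), but z strictly increases along every unbounded feasible direction, so there is no improving ray and the minimum is attained at a vertex.

The optimum lies where 10u + 10v = 80 and v = 0.
Solving simultaneously gives u = 8, v = 0.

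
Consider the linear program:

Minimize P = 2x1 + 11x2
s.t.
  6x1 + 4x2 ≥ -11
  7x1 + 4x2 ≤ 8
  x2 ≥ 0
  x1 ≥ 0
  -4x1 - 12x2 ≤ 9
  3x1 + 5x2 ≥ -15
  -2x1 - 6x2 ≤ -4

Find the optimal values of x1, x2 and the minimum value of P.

Corner points and P = 2x1 + 11x2:
  (0, 2) → P = 22
  (16/17, 6/17) → P = 98/17
  (0, 2/3) → P = 22/3

x1 = 16/17, x2 = 6/17, minimum P = 98/17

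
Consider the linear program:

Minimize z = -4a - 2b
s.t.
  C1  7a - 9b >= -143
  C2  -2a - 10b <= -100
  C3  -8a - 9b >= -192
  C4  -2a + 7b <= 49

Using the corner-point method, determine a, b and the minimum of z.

a = 510/31, b = 208/31, minimum z = -2456/31

Feasible corners and z = -4a - 2b:
  (510/31, 208/31) → z = -2456/31
  (105/17, 149/17) → z = -718/17
  (903/74, 388/37) → z = -2582/37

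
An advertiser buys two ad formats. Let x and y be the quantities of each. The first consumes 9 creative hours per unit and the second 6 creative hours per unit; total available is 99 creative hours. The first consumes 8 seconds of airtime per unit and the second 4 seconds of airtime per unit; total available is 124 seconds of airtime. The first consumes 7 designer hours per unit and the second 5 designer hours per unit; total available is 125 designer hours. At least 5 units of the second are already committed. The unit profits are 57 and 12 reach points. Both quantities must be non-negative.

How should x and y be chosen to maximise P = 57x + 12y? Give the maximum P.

Feasible corners and P = 57x + 12y:
  (0, 33/2) → P = 198
  (0, 5) → P = 60
  (23/3, 5) → P = 497

The optimum lies where 9x + 6y = 99 and y = 5.
Solving simultaneously gives x = 23/3, y = 5.

x = 23/3, y = 5, maximum P = 497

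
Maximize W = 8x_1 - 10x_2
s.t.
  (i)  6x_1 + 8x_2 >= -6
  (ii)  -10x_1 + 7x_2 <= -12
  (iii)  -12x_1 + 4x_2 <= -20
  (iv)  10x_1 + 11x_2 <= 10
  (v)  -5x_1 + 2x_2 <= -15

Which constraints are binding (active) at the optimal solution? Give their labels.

(i) and (iv)

Extreme points and W = 8x_1 - 10x_2:
  (73/7, -60/7) → W = 1184/7
  (27/13, -30/13) → W = 516/13
  (37/15, -4/3) → W = 496/15

The maximum is at (73/7, -60/7). Substituting into each constraint, equality holds for (i) and (iv); the remaining constraints have slack.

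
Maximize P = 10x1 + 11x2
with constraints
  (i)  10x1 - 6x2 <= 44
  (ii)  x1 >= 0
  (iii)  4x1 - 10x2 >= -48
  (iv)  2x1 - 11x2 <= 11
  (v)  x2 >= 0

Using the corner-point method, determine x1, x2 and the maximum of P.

Feasible corners and P = 10x1 + 11x2:
  (182/19, 164/19) → P = 3624/19
  (22/5, 0) → P = 44
  (0, 24/5) → P = 264/5
  (0, 0) → P = 0

At the optimal vertex, 10x1 - 6x2 = 44 and 4x1 - 10x2 = -48.
Solving simultaneously gives x1 = 182/19, x2 = 164/19.

x1 = 182/19, x2 = 164/19, maximum P = 3624/19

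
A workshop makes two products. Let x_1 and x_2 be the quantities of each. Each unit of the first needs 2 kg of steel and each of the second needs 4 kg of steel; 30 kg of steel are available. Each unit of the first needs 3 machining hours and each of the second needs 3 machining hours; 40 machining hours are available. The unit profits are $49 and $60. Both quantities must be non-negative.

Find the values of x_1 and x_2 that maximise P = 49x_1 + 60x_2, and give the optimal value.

x_1 = 35/3, x_2 = 5/3, maximum P = 2015/3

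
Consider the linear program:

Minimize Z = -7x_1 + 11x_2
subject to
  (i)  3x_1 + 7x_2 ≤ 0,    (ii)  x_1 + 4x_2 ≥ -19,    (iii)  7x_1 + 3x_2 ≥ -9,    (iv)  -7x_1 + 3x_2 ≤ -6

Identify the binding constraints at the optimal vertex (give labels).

(i) and (ii)

Extreme points and Z = -7x_1 + 11x_2:
  (133/5, -57/5) → Z = -1558/5
  (21/29, -9/29) → Z = -246/29
  (21/25, -124/25) → Z = -1511/25
  (-3/14, -5/2) → Z = -26

The minimum is at (133/5, -57/5). Substituting into each constraint, equality holds for (i) and (ii); the remaining constraints have slack.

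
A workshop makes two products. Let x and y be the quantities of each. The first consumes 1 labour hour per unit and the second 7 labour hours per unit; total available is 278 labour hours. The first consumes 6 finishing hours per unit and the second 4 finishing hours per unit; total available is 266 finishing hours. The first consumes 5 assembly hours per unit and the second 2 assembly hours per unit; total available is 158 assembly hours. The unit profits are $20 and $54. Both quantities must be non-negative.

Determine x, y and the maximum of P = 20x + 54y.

At the optimal vertex, x + 7y = 278 and 5x + 2y = 158.
Solving simultaneously gives x = 50/3, y = 112/3.

x = 50/3, y = 112/3, maximum P = 7048/3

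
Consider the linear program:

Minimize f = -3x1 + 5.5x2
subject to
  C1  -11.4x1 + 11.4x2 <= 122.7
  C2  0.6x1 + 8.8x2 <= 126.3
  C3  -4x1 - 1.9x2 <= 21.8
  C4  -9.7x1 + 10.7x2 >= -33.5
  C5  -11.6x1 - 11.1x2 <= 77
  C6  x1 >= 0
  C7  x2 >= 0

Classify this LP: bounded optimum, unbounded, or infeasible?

bounded optimum

Corner points and f = -3x1 + 5.5x2:
  (6001/1786, 12612/893) → f = 120729/1786
  (0, 409/38) → f = 4499/76
  (164621/9178, 120501/9178) → f = 337785/18356
  (335/97, 0) → f = -1005/97
  (0, 0) → f = 0
The feasible region has finitely many vertices and no improving ray; the minimum is -1005/97 at (335/97, 0).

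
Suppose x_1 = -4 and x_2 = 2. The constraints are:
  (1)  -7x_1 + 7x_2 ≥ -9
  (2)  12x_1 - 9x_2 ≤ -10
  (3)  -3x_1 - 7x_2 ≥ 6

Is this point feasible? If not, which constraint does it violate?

not feasible — violates (3)

Constraint (3): -3x_1 - 7x_2 = -2, which is not ≥ 6. All other constraints are satisfied.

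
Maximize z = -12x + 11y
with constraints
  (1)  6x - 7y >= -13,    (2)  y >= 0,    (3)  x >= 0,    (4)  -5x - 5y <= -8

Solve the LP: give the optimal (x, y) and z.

x = 0, y = 13/7, maximum z = 143/7

The feasible region is unbounded (it extends along (7, 6), (1, 0)), but z strictly decreases along every unbounded feasible direction, so there is no improving ray and the maximum is attained at a vertex.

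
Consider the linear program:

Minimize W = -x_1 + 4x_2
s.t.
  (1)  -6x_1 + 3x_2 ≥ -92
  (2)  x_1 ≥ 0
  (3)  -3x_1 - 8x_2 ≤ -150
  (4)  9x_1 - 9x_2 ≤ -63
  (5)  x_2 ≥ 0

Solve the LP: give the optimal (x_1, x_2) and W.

Vertices and W = -x_1 + 4x_2:
  (113/3, 134/3) → W = 141
  (0, 75/4) → W = 75
  (94/11, 171/11) → W = 590/11
The feasible region is unbounded (it extends along (0, 1), (1, 2)), but W strictly increases along every unbounded feasible direction, so there is no improving ray and the minimum is attained at a vertex.

x_1 = 94/11, x_2 = 171/11, minimum W = 590/11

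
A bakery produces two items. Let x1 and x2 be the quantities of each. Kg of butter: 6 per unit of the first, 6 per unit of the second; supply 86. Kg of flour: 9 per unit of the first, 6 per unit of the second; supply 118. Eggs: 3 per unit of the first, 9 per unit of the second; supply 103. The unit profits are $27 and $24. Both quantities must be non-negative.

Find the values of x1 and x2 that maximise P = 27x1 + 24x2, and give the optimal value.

x1 = 32/3, x2 = 11/3, maximum P = 376

At the optimal vertex, 6x1 + 6x2 = 86 and 9x1 + 6x2 = 118.
Solving simultaneously gives x1 = 32/3, x2 = 11/3.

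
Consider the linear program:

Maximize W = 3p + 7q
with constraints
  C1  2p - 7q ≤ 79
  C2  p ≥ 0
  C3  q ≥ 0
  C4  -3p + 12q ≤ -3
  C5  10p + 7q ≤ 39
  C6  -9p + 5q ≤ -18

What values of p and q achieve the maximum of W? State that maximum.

Extreme points and W = 3p + 7q:
  (39/10, 0) → W = 117/10
  (2, 0) → W = 6
  (163/47, 29/47) → W = 692/47
  (67/31, 9/31) → W = 264/31

At the optimal vertex, -3p + 12q = -3 and 10p + 7q = 39.
Solving simultaneously gives p = 163/47, q = 29/47.

p = 163/47, q = 29/47, maximum W = 692/47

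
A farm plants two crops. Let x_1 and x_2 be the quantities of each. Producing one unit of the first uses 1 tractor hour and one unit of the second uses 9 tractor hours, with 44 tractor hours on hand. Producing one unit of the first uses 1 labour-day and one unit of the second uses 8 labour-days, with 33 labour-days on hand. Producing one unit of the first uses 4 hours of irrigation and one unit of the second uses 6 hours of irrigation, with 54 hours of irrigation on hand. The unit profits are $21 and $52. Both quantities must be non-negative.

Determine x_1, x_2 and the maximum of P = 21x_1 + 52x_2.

Corner points and P = 21x_1 + 52x_2:
  (0, 0) → P = 0
  (0, 33/8) → P = 429/2
  (27/2, 0) → P = 567/2
  (9, 3) → P = 345

At the optimal vertex, x_1 + 8x_2 = 33 and 4x_1 + 6x_2 = 54.
Solving simultaneously gives x_1 = 9, x_2 = 3.

x_1 = 9, x_2 = 3, maximum P = 345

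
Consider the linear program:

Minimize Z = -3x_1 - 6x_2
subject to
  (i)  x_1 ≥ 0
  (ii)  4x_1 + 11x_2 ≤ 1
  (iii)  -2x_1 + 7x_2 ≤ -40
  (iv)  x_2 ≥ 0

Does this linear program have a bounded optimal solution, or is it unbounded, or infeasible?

infeasible

The boundaries x_1 = 0 and 4x_1 + 11x_2 = 1 meet at (0, 1/11), but that point violates -2x_1 + 7x_2 ≤ -40. Every candidate vertex is excluded by some other constraint, so the feasible region is empty.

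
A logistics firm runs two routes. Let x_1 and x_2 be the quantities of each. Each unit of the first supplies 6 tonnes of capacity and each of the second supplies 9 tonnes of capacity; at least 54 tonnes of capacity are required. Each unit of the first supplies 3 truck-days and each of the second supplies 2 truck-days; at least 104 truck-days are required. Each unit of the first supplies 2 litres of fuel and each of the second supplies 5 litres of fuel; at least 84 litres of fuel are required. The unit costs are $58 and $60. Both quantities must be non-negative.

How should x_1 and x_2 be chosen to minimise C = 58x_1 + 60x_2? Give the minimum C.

Corner points and C = 58x_1 + 60x_2:
  (0, 52) → C = 3120
  (42, 0) → C = 2436
  (32, 4) → C = 2096
The feasible region is unbounded (it extends along (0, 1), (1, 0)), but C strictly increases along every unbounded feasible direction, so there is no improving ray and the minimum is attained at a vertex.

At the optimal vertex, 3x_1 + 2x_2 = 104 and 2x_1 + 5x_2 = 84.
Solving simultaneously gives x_1 = 32, x_2 = 4.

x_1 = 32, x_2 = 4, minimum C = 2096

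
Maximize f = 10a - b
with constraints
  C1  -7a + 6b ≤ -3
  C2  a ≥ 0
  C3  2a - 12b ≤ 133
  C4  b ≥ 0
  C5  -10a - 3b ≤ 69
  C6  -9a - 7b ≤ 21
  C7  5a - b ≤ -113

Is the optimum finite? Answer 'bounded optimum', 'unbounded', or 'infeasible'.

The boundaries -7a + 6b = -3 and b = 0 meet at (3/7, 0), but that point violates 5a - b ≤ -113. Every candidate vertex is excluded by some other constraint, so the feasible region is empty.

infeasible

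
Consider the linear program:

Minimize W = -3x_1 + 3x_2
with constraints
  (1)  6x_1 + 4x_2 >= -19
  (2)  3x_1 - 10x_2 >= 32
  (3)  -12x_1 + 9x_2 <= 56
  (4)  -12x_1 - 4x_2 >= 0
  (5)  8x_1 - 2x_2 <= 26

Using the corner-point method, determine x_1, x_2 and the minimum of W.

x_1 = 3/2, x_2 = -7, minimum W = -51/2

At the optimal vertex, 6x_1 + 4x_2 = -19 and 8x_1 - 2x_2 = 26.
Solving simultaneously gives x_1 = 3/2, x_2 = -7.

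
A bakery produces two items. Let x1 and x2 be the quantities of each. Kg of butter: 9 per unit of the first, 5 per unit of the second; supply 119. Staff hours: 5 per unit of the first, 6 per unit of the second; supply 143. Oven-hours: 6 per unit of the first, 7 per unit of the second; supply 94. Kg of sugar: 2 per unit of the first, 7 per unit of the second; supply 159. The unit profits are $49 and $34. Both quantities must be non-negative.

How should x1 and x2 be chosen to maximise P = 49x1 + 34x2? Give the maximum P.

Feasible corners and P = 49x1 + 34x2:
  (0, 0) → P = 0
  (0, 94/7) → P = 3196/7
  (119/9, 0) → P = 5831/9
  (11, 4) → P = 675

The optimum lies where 9x1 + 5x2 = 119 and 6x1 + 7x2 = 94.
Solving simultaneously gives x1 = 11, x2 = 4.

x1 = 11, x2 = 4, maximum P = 675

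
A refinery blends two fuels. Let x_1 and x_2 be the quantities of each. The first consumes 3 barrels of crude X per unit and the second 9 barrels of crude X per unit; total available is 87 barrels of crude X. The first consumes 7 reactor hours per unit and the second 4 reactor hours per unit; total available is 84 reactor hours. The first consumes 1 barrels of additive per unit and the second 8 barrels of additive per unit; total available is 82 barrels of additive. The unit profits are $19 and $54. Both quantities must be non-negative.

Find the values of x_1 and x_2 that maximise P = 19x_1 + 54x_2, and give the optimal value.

Extreme points and P = 19x_1 + 54x_2:
  (0, 0) → P = 0
  (0, 29/3) → P = 522
  (12, 0) → P = 228
  (8, 7) → P = 530

The binding constraints are 3x_1 + 9x_2 = 87 and 7x_1 + 4x_2 = 84.
Solving simultaneously gives x_1 = 8, x_2 = 7.

x_1 = 8, x_2 = 7, maximum P = 530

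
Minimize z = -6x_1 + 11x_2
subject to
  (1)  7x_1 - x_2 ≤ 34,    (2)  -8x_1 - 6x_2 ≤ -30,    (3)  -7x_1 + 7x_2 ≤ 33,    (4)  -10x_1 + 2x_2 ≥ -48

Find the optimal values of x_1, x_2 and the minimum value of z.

x_1 = 87/19, x_2 = -21/19, minimum z = -753/19

At the optimal vertex, -8x_1 - 6x_2 = -30 and -10x_1 + 2x_2 = -48.
Solving simultaneously gives x_1 = 87/19, x_2 = -21/19.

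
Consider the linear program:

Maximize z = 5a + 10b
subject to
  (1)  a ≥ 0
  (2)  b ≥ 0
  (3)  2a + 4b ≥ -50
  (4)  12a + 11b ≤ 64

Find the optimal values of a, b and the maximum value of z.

Corner points and z = 5a + 10b:
  (0, 0) → z = 0
  (0, 64/11) → z = 640/11
  (16/3, 0) → z = 80/3

a = 0, b = 64/11, maximum z = 640/11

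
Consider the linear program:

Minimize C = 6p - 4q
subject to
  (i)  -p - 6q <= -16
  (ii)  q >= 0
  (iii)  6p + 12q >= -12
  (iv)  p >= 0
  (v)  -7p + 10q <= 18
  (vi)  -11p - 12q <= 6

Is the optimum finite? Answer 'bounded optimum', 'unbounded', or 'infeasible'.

bounded optimum

Corner points and C = 6p - 4q:
  (16, 0) → C = 96
  (1, 5/2) → C = -4
The feasible region has finitely many vertices and no improving ray; the minimum is -4 at (1, 5/2).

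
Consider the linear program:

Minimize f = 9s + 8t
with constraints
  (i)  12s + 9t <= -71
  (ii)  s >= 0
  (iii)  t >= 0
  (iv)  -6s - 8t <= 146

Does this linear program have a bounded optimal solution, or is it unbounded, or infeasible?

The boundaries 12s + 9t = -71 and s = 0 meet at (0, -71/9), but that point violates t ≥ 0. Every candidate vertex is excluded by some other constraint, so the feasible region is empty.

infeasible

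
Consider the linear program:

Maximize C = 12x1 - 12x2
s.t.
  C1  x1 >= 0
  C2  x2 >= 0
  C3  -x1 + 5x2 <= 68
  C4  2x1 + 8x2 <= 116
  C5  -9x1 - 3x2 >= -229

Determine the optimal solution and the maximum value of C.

x1 = 229/9, x2 = 0, maximum C = 916/3

Extreme points and C = 12x1 - 12x2:
  (0, 0) → C = 0
  (0, 68/5) → C = -816/5
  (229/9, 0) → C = 916/3
  (2, 14) → C = -144
  (742/33, 293/33) → C = 1796/11

The optimum lies where x2 = 0 and -9x1 - 3x2 = -229.
Solving simultaneously gives x1 = 229/9, x2 = 0.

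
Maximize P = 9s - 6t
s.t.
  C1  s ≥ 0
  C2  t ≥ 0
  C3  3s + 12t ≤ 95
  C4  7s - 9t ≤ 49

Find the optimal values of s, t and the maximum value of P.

Extreme points and P = 9s - 6t:
  (0, 0) → P = 0
  (0, 95/12) → P = -95/2
  (7, 0) → P = 63
  (13, 14/3) → P = 89

s = 13, t = 14/3, maximum P = 89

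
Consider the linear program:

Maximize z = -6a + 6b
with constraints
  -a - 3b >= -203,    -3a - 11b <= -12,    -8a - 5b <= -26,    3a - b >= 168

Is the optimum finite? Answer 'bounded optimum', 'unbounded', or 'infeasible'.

Vertices and z = -6a + 6b:
  (2197/2, -597/2) → z = -8382
  (707/10, 441/10) → z = -798/5
  (155/3, -13) → z = -388
The feasible region has finitely many vertices and no improving ray; the maximum is -798/5 at (707/10, 441/10).

bounded optimum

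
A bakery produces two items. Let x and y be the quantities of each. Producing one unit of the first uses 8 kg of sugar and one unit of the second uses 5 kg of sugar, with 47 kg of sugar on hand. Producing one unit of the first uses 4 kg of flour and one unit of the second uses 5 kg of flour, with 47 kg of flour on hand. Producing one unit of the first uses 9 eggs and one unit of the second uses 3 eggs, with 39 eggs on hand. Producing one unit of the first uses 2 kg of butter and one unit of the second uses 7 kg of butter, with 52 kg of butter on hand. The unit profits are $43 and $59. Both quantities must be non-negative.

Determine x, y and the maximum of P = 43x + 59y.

Corner points and P = 43x + 59y:
  (0, 0) → P = 0
  (0, 52/7) → P = 3068/7
  (13/3, 0) → P = 559/3
  (18/7, 37/7) → P = 2957/7
  (3/2, 7) → P = 955/2

At the optimal vertex, 8x + 5y = 47 and 2x + 7y = 52.
Solving simultaneously gives x = 3/2, y = 7.

x = 3/2, y = 7, maximum P = 955/2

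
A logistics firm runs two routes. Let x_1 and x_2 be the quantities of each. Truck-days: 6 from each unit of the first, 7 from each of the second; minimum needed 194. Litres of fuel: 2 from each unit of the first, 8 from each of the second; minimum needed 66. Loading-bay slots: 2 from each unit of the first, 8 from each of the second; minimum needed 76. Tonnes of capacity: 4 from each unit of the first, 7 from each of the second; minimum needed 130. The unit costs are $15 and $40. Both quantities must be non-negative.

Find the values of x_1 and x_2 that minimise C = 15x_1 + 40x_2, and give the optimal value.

Extreme points and C = 15x_1 + 40x_2:
  (0, 194/7) → C = 7760/7
  (38, 0) → C = 570
  (30, 2) → C = 530
The feasible region is unbounded (it extends along (0, 1), (1, 0)), but C strictly increases along every unbounded feasible direction, so there is no improving ray and the minimum is attained at a vertex.

The optimum lies where 6x_1 + 7x_2 = 194 and 2x_1 + 8x_2 = 76.
Solving simultaneously gives x_1 = 30, x_2 = 2.

x_1 = 30, x_2 = 2, minimum C = 530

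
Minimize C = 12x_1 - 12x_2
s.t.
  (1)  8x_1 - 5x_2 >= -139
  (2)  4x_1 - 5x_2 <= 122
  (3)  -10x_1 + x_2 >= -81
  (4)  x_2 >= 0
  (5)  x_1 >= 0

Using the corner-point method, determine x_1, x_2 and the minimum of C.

x_1 = 272/21, x_2 = 1019/21, minimum C = -2988/7

Feasible corners and C = 12x_1 - 12x_2:
  (272/21, 1019/21) → C = -2988/7
  (0, 139/5) → C = -1668/5
  (81/10, 0) → C = 486/5
  (0, 0) → C = 0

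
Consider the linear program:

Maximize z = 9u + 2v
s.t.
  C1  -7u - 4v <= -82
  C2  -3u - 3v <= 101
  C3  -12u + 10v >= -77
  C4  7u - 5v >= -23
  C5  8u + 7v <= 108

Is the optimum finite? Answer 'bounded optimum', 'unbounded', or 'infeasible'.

bounded optimum

Feasible corners and z = 9u + 2v:
  (564/59, 445/118) → z = 5521/59
  (142/17, 100/17) → z = 1478/17
  (1619/164, 170/41) → z = 15931/164
The feasible region has finitely many vertices and no improving ray; the maximum is 15931/164 at (1619/164, 170/41).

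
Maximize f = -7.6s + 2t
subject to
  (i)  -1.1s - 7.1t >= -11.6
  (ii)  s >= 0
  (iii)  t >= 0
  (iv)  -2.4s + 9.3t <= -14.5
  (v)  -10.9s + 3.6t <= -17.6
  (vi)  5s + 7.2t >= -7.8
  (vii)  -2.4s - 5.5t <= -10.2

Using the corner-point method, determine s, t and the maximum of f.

s = 145/24, t = 0, maximum f = -551/12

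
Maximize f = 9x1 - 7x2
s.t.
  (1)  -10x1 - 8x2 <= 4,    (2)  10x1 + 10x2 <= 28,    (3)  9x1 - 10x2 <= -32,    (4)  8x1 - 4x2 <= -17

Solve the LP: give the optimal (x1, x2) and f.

The optimum lies where 9x1 - 10x2 = -32 and 8x1 - 4x2 = -17.
Solving simultaneously gives x1 = -21/22, x2 = 103/44.

x1 = -21/22, x2 = 103/44, maximum f = -1099/44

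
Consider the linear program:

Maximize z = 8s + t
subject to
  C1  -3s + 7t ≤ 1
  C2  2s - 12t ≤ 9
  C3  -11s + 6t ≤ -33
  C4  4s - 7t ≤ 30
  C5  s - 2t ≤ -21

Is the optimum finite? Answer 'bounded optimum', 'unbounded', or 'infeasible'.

The boundaries -3s + 7t = 1 and -11s + 6t = -33 meet at (237/59, 110/59), but that point violates s - 2t ≤ -21. Every candidate vertex is excluded by some other constraint, so the feasible region is empty.

infeasible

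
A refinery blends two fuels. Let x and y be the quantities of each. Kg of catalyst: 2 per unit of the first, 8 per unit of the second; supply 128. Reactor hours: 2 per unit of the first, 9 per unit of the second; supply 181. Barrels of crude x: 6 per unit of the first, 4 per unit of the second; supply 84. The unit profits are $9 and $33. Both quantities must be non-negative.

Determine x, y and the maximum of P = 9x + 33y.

x = 4, y = 15, maximum P = 531

Vertices and P = 9x + 33y:
  (0, 0) → P = 0
  (0, 16) → P = 528
  (14, 0) → P = 126
  (4, 15) → P = 531

The optimum lies where 2x + 8y = 128 and 6x + 4y = 84.
Solving simultaneously gives x = 4, y = 15.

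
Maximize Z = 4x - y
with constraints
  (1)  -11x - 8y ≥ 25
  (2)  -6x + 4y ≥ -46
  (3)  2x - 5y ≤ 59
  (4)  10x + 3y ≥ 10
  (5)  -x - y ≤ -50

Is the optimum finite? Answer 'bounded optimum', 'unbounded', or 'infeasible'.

infeasible

The boundaries -11x - 8y = 25 and -x - y = -50 meet at (-425/3, 575/3), but that point violates 10x + 3y ≥ 10. Every candidate vertex is excluded by some other constraint, so the feasible region is empty.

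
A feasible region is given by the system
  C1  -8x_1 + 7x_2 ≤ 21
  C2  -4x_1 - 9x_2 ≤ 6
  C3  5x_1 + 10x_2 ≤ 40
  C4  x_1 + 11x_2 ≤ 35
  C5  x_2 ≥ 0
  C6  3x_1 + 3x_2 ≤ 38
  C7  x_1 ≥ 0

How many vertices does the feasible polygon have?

5

Pairwise boundary intersections that survive every other constraint:
  (14/95, 301/95)
  (0, 3)
  (2, 3)
  (8, 0)
  (0, 0)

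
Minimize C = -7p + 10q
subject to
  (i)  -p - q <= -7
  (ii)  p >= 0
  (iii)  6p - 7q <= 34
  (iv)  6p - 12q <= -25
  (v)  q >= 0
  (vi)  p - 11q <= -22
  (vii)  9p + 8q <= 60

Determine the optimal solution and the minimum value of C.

p = 10/3, q = 15/4, minimum C = 85/6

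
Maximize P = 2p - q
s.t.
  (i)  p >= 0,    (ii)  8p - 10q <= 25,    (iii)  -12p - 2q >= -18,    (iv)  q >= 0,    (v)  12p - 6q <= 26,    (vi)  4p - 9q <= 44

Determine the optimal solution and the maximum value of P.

p = 3/2, q = 0, maximum P = 3

Vertices and P = 2p - q:
  (0, 9) → P = -9
  (0, 0) → P = 0
  (3/2, 0) → P = 3

The optimum lies where -12p - 2q = -18 and q = 0.
Solving simultaneously gives p = 3/2, q = 0.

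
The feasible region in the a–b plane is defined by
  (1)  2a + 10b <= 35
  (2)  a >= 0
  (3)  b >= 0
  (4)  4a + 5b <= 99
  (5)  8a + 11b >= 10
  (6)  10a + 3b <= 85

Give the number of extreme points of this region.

The feasible vertices (each the meet of two boundaries and inside every other half-plane) are:
  (0, 7/2)
  (745/94, 90/47)
  (0, 10/11)
  (5/4, 0)
  (17/2, 0)

5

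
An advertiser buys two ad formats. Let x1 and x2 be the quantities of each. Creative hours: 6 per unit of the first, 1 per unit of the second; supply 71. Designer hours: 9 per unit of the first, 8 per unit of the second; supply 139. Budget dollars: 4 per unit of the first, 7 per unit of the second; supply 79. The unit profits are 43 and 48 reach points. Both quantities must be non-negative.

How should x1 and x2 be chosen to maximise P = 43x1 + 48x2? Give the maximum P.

x1 = 11, x2 = 5, maximum P = 713

Corner points and P = 43x1 + 48x2:
  (0, 0) → P = 0
  (0, 79/7) → P = 3792/7
  (71/6, 0) → P = 3053/6
  (11, 5) → P = 713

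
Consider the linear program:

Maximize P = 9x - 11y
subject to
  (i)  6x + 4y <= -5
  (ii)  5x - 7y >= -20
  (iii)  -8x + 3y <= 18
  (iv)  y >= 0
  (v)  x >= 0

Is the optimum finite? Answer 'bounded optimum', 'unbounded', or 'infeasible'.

The boundaries 6x + 4y = -5 and -8x + 3y = 18 meet at (-87/50, 34/25), but that point violates x ≥ 0. Every candidate vertex is excluded by some other constraint, so the feasible region is empty.

infeasible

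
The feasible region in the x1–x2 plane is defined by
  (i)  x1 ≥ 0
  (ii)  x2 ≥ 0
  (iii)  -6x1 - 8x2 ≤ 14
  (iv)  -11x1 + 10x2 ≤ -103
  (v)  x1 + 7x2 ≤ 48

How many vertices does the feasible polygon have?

3

Of the 10 pairwise boundary intersections, those satisfying every inequality are:
  (103/11, 0)
  (48, 0)
  (1201/87, 425/87)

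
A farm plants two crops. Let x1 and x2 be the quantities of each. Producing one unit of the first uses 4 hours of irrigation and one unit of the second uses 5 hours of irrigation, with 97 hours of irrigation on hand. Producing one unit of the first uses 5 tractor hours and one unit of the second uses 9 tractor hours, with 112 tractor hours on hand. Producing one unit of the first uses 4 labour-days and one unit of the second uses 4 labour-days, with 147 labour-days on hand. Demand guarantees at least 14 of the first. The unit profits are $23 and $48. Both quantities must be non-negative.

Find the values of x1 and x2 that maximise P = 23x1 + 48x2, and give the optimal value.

x1 = 14, x2 = 14/3, maximum P = 546

Extreme points and P = 23x1 + 48x2:
  (112/5, 0) → P = 2576/5
  (14, 0) → P = 322
  (14, 14/3) → P = 546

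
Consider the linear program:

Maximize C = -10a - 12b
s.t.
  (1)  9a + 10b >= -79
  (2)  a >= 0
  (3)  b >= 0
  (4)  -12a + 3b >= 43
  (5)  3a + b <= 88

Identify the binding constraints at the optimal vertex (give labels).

(2) and (4)

Corner points and C = -10a - 12b:
  (0, 43/3) → C = -172
  (0, 88) → C = -1056
  (221/21, 395/7) → C = -16430/21

The maximum is at (0, 43/3). Substituting into each constraint, equality holds for (2) and (4); the remaining constraints have slack.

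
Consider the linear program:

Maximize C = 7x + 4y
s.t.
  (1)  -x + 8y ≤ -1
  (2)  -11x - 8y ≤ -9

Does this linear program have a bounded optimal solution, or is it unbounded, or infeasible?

unbounded

From the feasible point (5/6, -1/48), moving in the direction (8, -11) keeps every constraint satisfied while C increases without bound.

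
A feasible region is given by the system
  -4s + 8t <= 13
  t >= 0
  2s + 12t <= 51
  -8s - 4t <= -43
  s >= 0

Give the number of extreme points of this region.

Pairwise boundary intersections that survive every other constraint:
  (63/16, 115/32)
  (73/20, 69/20)
  (51/2, 0)
  (43/8, 0)

4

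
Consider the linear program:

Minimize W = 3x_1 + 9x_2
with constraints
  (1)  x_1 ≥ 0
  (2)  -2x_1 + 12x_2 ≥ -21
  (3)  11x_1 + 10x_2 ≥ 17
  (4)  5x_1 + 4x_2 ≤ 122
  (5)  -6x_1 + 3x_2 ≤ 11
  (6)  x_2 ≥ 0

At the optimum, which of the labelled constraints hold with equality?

(3) and (6)

Extreme points and W = 3x_1 + 9x_2:
  (0, 17/10) → W = 153/10
  (0, 11/3) → W = 33
  (387/17, 139/68) → W = 5895/68
  (21/2, 0) → W = 63/2
  (17/11, 0) → W = 51/11
  (322/39, 787/39) → W = 2683/13

The minimum is at (17/11, 0). Substituting into each constraint, equality holds for (3) and (6); the remaining constraints have slack.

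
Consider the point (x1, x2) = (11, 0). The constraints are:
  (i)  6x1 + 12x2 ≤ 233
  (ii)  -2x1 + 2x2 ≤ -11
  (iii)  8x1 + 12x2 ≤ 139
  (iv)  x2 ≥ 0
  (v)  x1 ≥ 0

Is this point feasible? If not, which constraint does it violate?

(i): 66 ≤ 233 ✓
(ii): -22 ≤ -11 ✓
(iii): 88 ≤ 139 ✓
(iv): 0 ≥ 0 ✓
(v): 11 ≥ 0 ✓

feasible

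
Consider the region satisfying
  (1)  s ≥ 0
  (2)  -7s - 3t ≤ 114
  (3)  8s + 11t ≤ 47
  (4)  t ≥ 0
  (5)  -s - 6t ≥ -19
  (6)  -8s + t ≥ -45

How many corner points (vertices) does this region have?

5

Intersecting each pair of boundary lines and keeping only the points that satisfy every inequality leaves:
  (0, 0)
  (0, 19/6)
  (73/37, 105/37)
  (271/48, 1/6)
  (45/8, 0)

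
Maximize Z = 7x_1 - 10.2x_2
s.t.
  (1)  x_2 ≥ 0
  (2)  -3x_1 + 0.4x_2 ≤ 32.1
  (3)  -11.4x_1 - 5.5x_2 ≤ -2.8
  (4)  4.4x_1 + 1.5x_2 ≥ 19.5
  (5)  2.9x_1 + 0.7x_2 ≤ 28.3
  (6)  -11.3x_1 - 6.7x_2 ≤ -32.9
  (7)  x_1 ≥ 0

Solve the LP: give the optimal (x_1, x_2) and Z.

Feasible corners and Z = 7x_1 - 10.2x_2:
  (195/44, 0) → Z = 1365/44
  (283/29, 0) → Z = 1981/29
  (0, 13) → Z = -663/5
  (0, 283/7) → Z = -14433/35

x_1 = 283/29, x_2 = 0, maximum Z = 1981/29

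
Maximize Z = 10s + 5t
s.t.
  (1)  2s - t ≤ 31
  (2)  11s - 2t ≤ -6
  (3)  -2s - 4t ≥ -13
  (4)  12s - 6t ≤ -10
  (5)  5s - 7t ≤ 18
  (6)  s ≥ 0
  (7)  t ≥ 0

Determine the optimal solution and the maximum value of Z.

Feasible corners and Z = 10s + 5t:
  (1/24, 155/48) → Z = 265/16
  (0, 3) → Z = 15
  (0, 13/4) → Z = 65/4

The optimum lies where 11s - 2t = -6 and -2s - 4t = -13.
Solving simultaneously gives s = 1/24, t = 155/48.

s = 1/24, t = 155/48, maximum Z = 265/16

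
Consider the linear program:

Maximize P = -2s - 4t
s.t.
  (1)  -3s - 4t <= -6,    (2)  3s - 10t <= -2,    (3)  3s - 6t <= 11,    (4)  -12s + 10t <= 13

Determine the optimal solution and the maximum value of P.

s = 26/21, t = 4/7, maximum P = -100/21

The feasible region is unbounded (it extends along (2, 1), (5, 6)), but P strictly decreases along every unbounded feasible direction, so there is no improving ray and the maximum is attained at a vertex.

The optimum lies where -3s - 4t = -6 and 3s - 10t = -2.
Solving simultaneously gives s = 26/21, t = 4/7.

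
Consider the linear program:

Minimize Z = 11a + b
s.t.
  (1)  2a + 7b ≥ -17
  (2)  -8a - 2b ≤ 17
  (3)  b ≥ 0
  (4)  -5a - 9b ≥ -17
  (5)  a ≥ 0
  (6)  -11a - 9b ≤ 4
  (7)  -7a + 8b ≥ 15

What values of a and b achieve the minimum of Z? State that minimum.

Vertices and Z = 11a + b:
  (0, 17/9) → Z = 17/9
  (1/103, 194/103) → Z = 205/103
  (0, 15/8) → Z = 15/8

The optimum lies where a = 0 and -7a + 8b = 15.
Solving simultaneously gives a = 0, b = 15/8.

a = 0, b = 15/8, minimum Z = 15/8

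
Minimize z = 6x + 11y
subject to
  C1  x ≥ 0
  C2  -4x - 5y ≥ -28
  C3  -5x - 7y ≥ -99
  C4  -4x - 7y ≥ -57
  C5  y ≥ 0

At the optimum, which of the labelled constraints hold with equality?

Vertices and z = 6x + 11y:
  (0, 28/5) → z = 308/5
  (0, 0) → z = 0
  (7, 0) → z = 42

The minimum is at (0, 0). Substituting into each constraint, equality holds for C1 and C5; the remaining constraints have slack.

C1 and C5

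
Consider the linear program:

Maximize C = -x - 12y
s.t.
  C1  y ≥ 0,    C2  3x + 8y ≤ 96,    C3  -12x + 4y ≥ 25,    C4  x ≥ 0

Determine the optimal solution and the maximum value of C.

x = 0, y = 25/4, maximum C = -75

Corner points and C = -x - 12y:
  (46/27, 409/36) → C = -3727/27
  (0, 12) → C = -144
  (0, 25/4) → C = -75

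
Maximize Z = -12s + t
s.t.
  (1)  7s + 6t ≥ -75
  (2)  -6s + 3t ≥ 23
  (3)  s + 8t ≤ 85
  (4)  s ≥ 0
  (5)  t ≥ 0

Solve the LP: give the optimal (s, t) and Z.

Vertices and Z = -12s + t:
  (71/51, 533/51) → Z = -319/51
  (0, 23/3) → Z = 23/3
  (0, 85/8) → Z = 85/8

s = 0, t = 85/8, maximum Z = 85/8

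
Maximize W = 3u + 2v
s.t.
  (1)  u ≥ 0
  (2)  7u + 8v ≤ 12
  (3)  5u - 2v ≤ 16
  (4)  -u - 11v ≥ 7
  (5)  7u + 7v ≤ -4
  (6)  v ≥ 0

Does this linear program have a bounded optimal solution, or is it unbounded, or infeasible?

The boundaries u = 0 and 5u - 2v = 16 meet at (0, -8), but that point violates v ≥ 0. Every candidate vertex is excluded by some other constraint, so the feasible region is empty.

infeasible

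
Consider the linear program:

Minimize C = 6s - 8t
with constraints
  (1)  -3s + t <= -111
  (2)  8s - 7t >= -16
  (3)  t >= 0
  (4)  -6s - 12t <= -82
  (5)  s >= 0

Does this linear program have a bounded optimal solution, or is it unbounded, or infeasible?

unbounded

From the feasible point (61, 72), moving in the direction (7, 8) keeps every constraint satisfied while C decreases without bound.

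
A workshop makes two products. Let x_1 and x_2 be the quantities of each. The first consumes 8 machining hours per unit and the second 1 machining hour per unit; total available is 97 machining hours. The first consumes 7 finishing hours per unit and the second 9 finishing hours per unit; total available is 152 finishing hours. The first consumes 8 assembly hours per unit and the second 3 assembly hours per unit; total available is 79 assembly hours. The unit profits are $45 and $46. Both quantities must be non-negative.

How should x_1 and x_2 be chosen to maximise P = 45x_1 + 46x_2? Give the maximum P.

x_1 = 5, x_2 = 13, maximum P = 823

Extreme points and P = 45x_1 + 46x_2:
  (0, 0) → P = 0
  (0, 152/9) → P = 6992/9
  (79/8, 0) → P = 3555/8
  (5, 13) → P = 823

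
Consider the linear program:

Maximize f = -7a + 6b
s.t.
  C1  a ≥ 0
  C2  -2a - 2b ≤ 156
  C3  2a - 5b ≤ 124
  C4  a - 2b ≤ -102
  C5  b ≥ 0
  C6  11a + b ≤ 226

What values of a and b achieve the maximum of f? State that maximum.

a = 0, b = 226, maximum f = 1356

Extreme points and f = -7a + 6b:
  (0, 51) → f = 306
  (0, 226) → f = 1356
  (350/23, 1348/23) → f = 5638/23

The optimum lies where a = 0 and 11a + b = 226.
Solving simultaneously gives a = 0, b = 226.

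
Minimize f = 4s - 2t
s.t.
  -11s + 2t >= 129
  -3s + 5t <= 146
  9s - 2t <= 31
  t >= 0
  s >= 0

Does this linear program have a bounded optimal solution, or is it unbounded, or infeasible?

The boundaries -11s + 2t = 129 and -3s + 5t = 146 meet at (-353/49, 1219/49), but that point violates s ≥ 0. Every candidate vertex is excluded by some other constraint, so the feasible region is empty.

infeasible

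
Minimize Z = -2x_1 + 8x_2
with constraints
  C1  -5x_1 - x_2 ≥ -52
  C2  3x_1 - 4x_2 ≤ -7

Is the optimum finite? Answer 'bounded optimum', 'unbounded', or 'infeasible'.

unbounded

From the feasible point (201/23, 191/23), moving in the direction (-4, -3) keeps every constraint satisfied while Z decreases without bound.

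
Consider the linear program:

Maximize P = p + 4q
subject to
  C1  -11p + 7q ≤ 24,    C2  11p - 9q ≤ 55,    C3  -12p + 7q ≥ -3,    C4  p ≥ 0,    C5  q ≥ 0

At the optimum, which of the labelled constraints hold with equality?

Extreme points and P = p + 4q:
  (27, 321/7) → P = 1473/7
  (0, 24/7) → P = 96/7
  (1/4, 0) → P = 1/4
  (0, 0) → P = 0

The maximum is at (27, 321/7). Substituting into each constraint, equality holds for C1 and C3; the remaining constraints have slack.

C1 and C3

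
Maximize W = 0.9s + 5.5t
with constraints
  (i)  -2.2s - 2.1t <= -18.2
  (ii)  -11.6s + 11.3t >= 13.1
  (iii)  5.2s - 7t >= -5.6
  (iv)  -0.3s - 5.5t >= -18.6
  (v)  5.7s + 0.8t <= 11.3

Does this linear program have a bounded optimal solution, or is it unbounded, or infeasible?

infeasible

The boundaries -11.6s + 11.3t = 13.1 and 5.2s - 7t = -5.6 meet at (-1421/1122, -79/561), but that point violates -2.2s - 2.1t ≤ -18.2. Every candidate vertex is excluded by some other constraint, so the feasible region is empty.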